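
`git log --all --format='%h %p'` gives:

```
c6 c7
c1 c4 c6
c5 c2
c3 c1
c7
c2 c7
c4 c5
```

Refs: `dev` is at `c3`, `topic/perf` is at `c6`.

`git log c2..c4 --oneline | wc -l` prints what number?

2

Reachable from c4: {c2, c4, c5, c7}.
Reachable from c2: {c2, c7}.
In c4's history but not c2's: {c4, c5} — 2 commits.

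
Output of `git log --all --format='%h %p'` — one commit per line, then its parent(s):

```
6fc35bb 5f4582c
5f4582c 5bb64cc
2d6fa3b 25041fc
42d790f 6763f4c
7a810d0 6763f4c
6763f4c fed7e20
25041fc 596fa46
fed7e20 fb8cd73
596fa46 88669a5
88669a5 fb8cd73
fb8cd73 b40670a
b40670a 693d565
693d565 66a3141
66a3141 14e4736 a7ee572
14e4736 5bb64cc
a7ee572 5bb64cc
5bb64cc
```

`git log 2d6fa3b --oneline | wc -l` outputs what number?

Walking parent pointers from 2d6fa3b: reachable set = {14e4736, 25041fc, 2d6fa3b, 596fa46, 5bb64cc, 66a3141, 693d565, 88669a5, a7ee572, b40670a, fb8cd73}.
That is 11 commits.

11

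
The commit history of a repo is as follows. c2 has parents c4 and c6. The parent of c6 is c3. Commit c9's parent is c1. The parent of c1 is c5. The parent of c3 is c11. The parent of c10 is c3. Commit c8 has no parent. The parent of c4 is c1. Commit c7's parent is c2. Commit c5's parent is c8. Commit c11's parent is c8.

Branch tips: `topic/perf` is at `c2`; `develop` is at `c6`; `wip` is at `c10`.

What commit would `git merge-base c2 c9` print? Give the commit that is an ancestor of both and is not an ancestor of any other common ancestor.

Ancestors of c2: {c1, c11, c2, c3, c4, c5, c6, c8}.
Ancestors of c9: {c1, c5, c8, c9}.
Common ancestors: {c1, c5, c8}.
Among these, c1 is not an ancestor of any other common ancestor — it is the merge base.

c1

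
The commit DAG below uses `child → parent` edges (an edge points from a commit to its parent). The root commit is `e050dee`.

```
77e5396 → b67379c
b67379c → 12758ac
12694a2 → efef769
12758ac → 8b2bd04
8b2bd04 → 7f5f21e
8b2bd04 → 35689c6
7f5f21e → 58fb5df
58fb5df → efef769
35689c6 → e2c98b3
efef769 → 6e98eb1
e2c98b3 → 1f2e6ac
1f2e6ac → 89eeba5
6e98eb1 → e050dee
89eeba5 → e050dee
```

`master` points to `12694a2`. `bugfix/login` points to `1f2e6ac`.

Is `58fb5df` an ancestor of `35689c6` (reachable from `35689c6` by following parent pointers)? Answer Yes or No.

No

Ancestors of 35689c6: {1f2e6ac, 35689c6, 89eeba5, e050dee, e2c98b3}.
58fb5df is not in that set, so it is not an ancestor of 35689c6.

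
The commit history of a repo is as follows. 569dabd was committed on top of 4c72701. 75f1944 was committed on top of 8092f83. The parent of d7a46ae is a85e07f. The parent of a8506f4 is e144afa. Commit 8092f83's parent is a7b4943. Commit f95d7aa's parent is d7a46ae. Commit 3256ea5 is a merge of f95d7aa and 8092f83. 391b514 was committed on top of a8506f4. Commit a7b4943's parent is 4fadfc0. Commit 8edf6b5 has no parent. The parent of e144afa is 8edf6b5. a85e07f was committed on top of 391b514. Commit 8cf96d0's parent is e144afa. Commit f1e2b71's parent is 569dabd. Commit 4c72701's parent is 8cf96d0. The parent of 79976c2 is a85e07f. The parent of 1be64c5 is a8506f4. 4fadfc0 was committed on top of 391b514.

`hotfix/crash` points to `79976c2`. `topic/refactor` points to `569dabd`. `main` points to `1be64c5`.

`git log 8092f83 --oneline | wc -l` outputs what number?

Walking parent pointers from 8092f83: reachable set = {391b514, 4fadfc0, 8092f83, 8edf6b5, a7b4943, a8506f4, e144afa}.
That is 7 commits.

7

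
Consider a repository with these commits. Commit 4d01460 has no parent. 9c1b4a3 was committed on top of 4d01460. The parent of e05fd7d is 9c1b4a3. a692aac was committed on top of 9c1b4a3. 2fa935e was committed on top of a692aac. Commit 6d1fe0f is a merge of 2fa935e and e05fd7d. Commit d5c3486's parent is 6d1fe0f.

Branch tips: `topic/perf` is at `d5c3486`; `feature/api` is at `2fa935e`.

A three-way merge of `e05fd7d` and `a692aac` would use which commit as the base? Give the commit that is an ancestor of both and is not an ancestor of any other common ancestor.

Ancestors of e05fd7d: {4d01460, 9c1b4a3, e05fd7d}.
Ancestors of a692aac: {4d01460, 9c1b4a3, a692aac}.
Common ancestors: {4d01460, 9c1b4a3}.
Among these, 9c1b4a3 is not an ancestor of any other common ancestor — it is the merge base.

9c1b4a3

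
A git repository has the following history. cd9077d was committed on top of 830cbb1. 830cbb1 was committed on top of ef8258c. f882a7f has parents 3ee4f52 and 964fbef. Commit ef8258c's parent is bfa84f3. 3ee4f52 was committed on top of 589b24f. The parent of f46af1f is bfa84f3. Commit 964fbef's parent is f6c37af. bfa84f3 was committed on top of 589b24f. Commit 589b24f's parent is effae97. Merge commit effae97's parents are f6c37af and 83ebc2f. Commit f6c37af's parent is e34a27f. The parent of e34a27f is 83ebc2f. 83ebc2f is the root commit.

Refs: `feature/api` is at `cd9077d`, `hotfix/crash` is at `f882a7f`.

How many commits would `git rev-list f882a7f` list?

8

Walking parent pointers from f882a7f: reachable set = {3ee4f52, 589b24f, 83ebc2f, 964fbef, e34a27f, effae97, f6c37af, f882a7f}.
That is 8 commits.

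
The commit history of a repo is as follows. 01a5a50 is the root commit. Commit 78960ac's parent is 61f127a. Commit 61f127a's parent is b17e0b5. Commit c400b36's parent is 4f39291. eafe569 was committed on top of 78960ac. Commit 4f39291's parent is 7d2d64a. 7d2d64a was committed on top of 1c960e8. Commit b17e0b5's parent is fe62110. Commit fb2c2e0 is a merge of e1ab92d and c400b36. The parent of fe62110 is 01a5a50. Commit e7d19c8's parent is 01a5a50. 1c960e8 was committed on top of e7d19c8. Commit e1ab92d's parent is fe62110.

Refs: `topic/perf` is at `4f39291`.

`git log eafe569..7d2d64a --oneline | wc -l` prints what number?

Reachable from 7d2d64a: {01a5a50, 1c960e8, 7d2d64a, e7d19c8}.
Reachable from eafe569: {01a5a50, 61f127a, 78960ac, b17e0b5, eafe569, fe62110}.
In 7d2d64a's history but not eafe569's: {1c960e8, 7d2d64a, e7d19c8} — 3 commits.

3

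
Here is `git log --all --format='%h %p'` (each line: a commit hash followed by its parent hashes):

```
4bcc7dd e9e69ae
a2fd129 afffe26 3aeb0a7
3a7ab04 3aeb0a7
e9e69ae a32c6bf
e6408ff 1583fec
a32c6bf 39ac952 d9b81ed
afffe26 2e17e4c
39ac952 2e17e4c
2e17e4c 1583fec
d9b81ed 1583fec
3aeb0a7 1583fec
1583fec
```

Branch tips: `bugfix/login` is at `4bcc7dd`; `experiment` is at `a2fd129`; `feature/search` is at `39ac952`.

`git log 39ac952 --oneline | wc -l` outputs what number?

Walking parent pointers from 39ac952: reachable set = {1583fec, 2e17e4c, 39ac952}.
That is 3 commits.

3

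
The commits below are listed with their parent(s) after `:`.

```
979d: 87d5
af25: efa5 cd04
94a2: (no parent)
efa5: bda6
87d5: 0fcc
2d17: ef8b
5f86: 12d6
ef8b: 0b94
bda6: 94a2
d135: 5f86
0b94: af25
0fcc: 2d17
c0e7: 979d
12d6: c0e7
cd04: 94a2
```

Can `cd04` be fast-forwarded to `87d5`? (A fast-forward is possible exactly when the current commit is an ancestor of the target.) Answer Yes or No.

Yes

A fast-forward from cd04 to 87d5 is possible iff cd04 is an ancestor of 87d5.
Ancestors of 87d5: {0b94, 0fcc, 2d17, 87d5, 94a2, af25, bda6, cd04, ef8b, efa5}.
cd04 is among them, so fast-forward is possible.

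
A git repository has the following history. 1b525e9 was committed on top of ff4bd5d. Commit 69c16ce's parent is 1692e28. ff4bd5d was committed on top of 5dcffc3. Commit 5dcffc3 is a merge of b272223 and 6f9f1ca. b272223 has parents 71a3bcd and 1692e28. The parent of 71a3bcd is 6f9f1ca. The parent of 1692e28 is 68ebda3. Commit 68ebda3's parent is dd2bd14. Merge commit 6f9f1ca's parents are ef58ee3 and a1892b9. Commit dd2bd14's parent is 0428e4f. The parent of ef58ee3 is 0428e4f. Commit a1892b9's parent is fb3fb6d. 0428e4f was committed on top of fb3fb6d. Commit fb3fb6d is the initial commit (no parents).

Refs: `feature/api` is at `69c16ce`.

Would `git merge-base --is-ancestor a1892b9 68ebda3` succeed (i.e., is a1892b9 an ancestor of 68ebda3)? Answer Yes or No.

Ancestors of 68ebda3: {0428e4f, 68ebda3, dd2bd14, fb3fb6d}.
a1892b9 is not in that set, so it is not an ancestor of 68ebda3.

No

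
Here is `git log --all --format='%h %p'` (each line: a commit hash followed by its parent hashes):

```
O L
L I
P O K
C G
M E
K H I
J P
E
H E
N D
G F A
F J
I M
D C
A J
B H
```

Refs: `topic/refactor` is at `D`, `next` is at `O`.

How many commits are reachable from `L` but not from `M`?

Reachable from L: {E, I, L, M}.
Reachable from M: {E, M}.
In L's history but not M's: {I, L} — 2 commits.

2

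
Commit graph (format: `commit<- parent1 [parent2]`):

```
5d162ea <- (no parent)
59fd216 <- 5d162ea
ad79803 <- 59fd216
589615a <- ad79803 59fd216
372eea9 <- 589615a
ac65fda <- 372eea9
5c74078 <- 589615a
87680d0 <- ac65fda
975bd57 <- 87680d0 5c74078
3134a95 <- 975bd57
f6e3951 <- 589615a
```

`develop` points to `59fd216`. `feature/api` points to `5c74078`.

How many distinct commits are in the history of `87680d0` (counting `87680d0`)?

7

Walking parent pointers from 87680d0: reachable set = {372eea9, 589615a, 59fd216, 5d162ea, 87680d0, ac65fda, ad79803}.
That is 7 commits.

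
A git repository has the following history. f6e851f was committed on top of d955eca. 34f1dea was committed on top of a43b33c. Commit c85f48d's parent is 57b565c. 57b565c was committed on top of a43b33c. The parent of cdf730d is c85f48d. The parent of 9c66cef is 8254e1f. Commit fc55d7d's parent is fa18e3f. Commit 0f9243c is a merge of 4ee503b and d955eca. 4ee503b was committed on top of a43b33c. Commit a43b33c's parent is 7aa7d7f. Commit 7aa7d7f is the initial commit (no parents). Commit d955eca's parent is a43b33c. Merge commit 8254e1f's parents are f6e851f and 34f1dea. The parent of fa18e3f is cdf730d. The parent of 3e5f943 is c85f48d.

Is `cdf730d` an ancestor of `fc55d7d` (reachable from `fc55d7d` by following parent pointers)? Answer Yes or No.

Ancestors of fc55d7d (commits reachable by following parents): {57b565c, 7aa7d7f, a43b33c, c85f48d, cdf730d, fa18e3f, fc55d7d}.
cdf730d is in that set, so it is an ancestor of fc55d7d.

Yes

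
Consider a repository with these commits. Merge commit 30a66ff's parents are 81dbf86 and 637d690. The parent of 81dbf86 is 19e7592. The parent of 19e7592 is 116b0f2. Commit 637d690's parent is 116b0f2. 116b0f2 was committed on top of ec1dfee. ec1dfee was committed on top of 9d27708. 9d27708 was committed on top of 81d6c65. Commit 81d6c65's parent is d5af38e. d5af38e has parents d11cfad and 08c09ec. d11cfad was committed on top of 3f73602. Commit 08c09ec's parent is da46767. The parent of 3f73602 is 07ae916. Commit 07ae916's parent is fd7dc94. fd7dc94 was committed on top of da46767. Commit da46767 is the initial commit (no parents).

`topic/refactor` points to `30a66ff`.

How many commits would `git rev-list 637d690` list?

Walking parent pointers from 637d690: reachable set = {07ae916, 08c09ec, 116b0f2, 3f73602, 637d690, 81d6c65, 9d27708, d11cfad, d5af38e, da46767, ec1dfee, fd7dc94}.
That is 12 commits.

12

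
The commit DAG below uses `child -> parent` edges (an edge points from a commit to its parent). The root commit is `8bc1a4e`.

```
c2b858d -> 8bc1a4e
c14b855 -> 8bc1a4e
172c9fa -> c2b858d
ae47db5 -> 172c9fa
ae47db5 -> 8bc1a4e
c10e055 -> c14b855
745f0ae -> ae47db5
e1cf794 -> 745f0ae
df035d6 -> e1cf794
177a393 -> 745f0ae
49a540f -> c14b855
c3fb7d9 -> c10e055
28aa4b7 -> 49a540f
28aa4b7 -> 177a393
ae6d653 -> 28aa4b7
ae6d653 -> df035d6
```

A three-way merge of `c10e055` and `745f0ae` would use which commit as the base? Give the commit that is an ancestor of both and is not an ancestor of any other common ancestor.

8bc1a4e

Ancestors of c10e055: {8bc1a4e, c10e055, c14b855}.
Ancestors of 745f0ae: {172c9fa, 745f0ae, 8bc1a4e, ae47db5, c2b858d}.
Common ancestors: {8bc1a4e}.
The only common ancestor is 8bc1a4e, so it is the merge base.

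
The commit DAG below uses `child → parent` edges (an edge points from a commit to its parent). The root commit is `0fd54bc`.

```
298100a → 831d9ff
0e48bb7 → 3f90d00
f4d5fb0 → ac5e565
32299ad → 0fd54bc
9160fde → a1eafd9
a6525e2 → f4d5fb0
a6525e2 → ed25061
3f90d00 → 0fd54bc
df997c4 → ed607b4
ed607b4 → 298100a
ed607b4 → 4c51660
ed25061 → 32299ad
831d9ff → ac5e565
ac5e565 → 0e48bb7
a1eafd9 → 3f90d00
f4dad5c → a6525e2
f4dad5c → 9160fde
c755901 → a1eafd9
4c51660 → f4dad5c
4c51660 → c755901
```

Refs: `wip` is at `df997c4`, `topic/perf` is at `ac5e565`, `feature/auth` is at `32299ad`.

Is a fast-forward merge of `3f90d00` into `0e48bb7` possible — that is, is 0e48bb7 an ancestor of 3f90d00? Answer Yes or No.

A fast-forward from 0e48bb7 to 3f90d00 is possible iff 0e48bb7 is an ancestor of 3f90d00.
Ancestors of 3f90d00: {0fd54bc, 3f90d00}.
0e48bb7 is not among them, so fast-forward is not possible.

No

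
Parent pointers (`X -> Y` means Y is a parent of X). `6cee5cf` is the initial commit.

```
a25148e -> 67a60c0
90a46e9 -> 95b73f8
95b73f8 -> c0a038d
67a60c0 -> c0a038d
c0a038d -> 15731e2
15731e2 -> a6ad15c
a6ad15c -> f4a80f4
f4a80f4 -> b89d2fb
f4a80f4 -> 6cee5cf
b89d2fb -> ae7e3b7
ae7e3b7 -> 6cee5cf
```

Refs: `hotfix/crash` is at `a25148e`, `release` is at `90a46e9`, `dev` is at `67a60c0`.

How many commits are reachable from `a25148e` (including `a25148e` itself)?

9

Walking parent pointers from a25148e: reachable set = {15731e2, 67a60c0, 6cee5cf, a25148e, a6ad15c, ae7e3b7, b89d2fb, c0a038d, f4a80f4}.
That is 9 commits.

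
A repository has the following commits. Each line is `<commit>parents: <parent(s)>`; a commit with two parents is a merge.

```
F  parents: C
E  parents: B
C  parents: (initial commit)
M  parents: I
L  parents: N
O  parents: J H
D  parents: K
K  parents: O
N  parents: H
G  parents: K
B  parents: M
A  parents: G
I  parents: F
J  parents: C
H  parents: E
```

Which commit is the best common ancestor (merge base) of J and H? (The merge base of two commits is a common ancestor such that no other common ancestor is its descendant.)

C

Ancestors of J: {C, J}.
Ancestors of H: {B, C, E, F, H, I, M}.
Common ancestors: {C}.
The only common ancestor is C, so it is the merge base.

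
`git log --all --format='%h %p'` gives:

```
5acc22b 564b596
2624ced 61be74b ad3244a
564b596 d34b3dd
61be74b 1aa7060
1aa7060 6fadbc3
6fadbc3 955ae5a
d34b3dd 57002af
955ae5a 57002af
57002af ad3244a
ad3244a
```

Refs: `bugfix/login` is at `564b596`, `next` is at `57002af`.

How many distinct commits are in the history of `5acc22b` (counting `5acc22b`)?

5

Walking parent pointers from 5acc22b: reachable set = {564b596, 57002af, 5acc22b, ad3244a, d34b3dd}.
That is 5 commits.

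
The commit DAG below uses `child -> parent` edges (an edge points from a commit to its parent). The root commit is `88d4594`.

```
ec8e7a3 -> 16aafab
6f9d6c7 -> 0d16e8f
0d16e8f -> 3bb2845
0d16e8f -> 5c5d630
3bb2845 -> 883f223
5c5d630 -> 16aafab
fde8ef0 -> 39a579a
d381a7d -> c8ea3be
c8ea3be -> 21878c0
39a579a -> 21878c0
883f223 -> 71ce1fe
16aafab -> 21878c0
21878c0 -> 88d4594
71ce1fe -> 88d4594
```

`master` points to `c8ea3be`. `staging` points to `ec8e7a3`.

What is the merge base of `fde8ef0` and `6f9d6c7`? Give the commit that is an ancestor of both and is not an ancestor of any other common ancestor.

Ancestors of fde8ef0: {21878c0, 39a579a, 88d4594, fde8ef0}.
Ancestors of 6f9d6c7: {0d16e8f, 16aafab, 21878c0, 3bb2845, 5c5d630, 6f9d6c7, 71ce1fe, 883f223, 88d4594}.
Common ancestors: {21878c0, 88d4594}.
Among these, 21878c0 is not an ancestor of any other common ancestor — it is the merge base.

21878c0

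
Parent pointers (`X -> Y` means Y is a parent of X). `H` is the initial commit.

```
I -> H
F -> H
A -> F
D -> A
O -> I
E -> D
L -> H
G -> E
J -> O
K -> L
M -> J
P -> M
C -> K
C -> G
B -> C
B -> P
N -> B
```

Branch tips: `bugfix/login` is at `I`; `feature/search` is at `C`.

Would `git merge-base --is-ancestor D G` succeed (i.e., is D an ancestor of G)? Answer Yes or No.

Yes

Ancestors of G (commits reachable by following parents): {A, D, E, F, G, H}.
D is in that set, so it is an ancestor of G.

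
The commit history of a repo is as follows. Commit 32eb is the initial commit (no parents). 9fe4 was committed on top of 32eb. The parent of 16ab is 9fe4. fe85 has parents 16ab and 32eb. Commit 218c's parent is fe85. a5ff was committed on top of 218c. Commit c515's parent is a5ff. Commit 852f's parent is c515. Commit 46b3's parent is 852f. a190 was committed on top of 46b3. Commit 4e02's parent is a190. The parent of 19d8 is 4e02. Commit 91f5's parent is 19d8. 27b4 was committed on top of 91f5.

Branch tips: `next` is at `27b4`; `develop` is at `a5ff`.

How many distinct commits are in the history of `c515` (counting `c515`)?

7

Walking parent pointers from c515: reachable set = {16ab, 218c, 32eb, 9fe4, a5ff, c515, fe85}.
That is 7 commits.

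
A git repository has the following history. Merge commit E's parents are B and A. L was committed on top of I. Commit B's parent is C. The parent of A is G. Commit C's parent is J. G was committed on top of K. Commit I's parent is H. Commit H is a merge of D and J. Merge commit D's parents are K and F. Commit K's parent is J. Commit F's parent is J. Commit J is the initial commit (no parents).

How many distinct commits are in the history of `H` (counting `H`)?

5

Walking parent pointers from H: reachable set = {D, F, H, J, K}.
That is 5 commits.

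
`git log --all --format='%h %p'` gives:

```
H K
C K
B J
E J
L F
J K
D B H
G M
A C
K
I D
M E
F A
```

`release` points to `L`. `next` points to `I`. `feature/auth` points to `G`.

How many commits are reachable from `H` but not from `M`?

1

Reachable from H: {H, K}.
Reachable from M: {E, J, K, M}.
In H's history but not M's: {H} — 1 commit.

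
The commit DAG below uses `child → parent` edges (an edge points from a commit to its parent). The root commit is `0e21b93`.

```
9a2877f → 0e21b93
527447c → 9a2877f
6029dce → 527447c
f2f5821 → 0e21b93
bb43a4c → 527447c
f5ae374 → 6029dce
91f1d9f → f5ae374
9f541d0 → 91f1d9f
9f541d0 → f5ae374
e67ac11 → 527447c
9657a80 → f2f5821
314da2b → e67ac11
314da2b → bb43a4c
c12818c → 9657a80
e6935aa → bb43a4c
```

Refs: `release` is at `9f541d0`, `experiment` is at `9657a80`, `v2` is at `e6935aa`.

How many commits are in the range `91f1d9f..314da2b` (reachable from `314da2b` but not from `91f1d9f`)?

3

Reachable from 314da2b: {0e21b93, 314da2b, 527447c, 9a2877f, bb43a4c, e67ac11}.
Reachable from 91f1d9f: {0e21b93, 527447c, 6029dce, 91f1d9f, 9a2877f, f5ae374}.
In 314da2b's history but not 91f1d9f's: {314da2b, bb43a4c, e67ac11} — 3 commits.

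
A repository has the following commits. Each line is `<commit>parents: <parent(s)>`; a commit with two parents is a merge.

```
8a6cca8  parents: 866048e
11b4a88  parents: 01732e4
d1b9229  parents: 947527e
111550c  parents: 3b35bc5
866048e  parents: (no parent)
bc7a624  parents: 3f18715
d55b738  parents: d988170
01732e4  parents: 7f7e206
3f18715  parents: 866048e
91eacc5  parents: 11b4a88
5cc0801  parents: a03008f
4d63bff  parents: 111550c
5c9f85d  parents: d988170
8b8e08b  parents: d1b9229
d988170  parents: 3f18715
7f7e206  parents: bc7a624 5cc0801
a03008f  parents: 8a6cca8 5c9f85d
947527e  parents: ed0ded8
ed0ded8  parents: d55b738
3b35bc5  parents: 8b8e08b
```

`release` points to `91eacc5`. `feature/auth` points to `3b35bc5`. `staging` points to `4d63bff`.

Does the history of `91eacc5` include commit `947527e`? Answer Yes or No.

No

Ancestors of 91eacc5: {01732e4, 11b4a88, 3f18715, 5c9f85d, 5cc0801, 7f7e206, 866048e, 8a6cca8, 91eacc5, a03008f, bc7a624, d988170}.
947527e is not in that set, so it is not an ancestor of 91eacc5.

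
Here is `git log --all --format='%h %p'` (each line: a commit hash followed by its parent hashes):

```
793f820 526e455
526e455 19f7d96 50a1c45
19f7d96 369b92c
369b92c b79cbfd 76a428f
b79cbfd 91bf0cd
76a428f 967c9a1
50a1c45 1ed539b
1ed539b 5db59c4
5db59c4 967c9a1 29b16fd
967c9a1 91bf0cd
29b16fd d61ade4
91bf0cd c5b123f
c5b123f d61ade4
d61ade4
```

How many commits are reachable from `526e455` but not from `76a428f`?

Reachable from 526e455: {19f7d96, 1ed539b, 29b16fd, 369b92c, 50a1c45, 526e455, 5db59c4, 76a428f, 91bf0cd, 967c9a1, b79cbfd, c5b123f, d61ade4}.
Reachable from 76a428f: {76a428f, 91bf0cd, 967c9a1, c5b123f, d61ade4}.
In 526e455's history but not 76a428f's: {19f7d96, 1ed539b, 29b16fd, 369b92c, 50a1c45, 526e455, 5db59c4, b79cbfd} — 8 commits.

8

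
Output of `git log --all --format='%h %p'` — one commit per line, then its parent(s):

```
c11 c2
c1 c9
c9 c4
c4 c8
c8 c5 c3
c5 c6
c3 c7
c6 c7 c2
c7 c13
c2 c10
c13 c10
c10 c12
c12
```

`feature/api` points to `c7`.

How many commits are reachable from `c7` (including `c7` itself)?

Walking parent pointers from c7: reachable set = {c10, c12, c13, c7}.
That is 4 commits.

4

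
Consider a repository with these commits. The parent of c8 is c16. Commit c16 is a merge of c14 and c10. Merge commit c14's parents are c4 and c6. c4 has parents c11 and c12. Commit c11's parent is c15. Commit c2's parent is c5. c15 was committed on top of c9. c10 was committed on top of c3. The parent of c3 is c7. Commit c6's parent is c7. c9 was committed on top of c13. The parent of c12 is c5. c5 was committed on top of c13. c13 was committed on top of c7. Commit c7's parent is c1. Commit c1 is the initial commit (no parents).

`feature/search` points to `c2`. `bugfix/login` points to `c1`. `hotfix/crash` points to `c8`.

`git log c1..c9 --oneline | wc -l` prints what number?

3

Reachable from c9: {c1, c13, c7, c9}.
Reachable from c1: {c1}.
In c9's history but not c1's: {c13, c7, c9} — 3 commits.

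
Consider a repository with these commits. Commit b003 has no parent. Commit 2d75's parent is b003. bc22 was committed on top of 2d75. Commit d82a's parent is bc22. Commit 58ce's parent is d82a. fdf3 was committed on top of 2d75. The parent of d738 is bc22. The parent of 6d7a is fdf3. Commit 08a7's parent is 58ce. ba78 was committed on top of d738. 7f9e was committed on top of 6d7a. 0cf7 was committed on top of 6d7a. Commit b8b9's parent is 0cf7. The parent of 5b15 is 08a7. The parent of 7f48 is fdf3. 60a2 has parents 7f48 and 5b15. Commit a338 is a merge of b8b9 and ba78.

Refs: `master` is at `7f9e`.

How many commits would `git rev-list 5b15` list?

Walking parent pointers from 5b15: reachable set = {08a7, 2d75, 58ce, 5b15, b003, bc22, d82a}.
That is 7 commits.

7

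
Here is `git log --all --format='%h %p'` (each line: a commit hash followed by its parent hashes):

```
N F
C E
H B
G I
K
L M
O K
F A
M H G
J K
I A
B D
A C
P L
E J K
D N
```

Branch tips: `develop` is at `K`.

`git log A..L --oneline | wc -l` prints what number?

9

Reachable from L: {A, B, C, D, E, F, G, H, I, J, K, L, M, N}.
Reachable from A: {A, C, E, J, K}.
In L's history but not A's: {B, D, F, G, H, I, L, M, N} — 9 commits.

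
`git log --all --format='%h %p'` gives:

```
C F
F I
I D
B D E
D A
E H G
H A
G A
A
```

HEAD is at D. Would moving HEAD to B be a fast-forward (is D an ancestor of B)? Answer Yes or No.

A fast-forward from D to B is possible iff D is an ancestor of B.
Ancestors of B: {A, B, D, E, G, H}.
D is among them, so fast-forward is possible.

Yes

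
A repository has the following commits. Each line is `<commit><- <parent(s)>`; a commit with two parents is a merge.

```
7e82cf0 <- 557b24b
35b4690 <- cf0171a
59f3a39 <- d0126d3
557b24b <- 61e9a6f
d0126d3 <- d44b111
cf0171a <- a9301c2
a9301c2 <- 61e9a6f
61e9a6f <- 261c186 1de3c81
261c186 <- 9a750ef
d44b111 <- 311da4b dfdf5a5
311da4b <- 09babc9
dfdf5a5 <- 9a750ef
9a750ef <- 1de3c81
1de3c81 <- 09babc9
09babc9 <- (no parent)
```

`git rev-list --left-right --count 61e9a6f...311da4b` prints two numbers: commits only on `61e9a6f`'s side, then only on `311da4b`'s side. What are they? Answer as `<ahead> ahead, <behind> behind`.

Reachable from 61e9a6f: {09babc9, 1de3c81, 261c186, 61e9a6f, 9a750ef}.
Reachable from 311da4b: {09babc9, 311da4b}.
Only in 61e9a6f's history (ahead): {1de3c81, 261c186, 61e9a6f, 9a750ef} — 4.
Only in 311da4b's history (behind): {311da4b} — 1.

4 ahead, 1 behind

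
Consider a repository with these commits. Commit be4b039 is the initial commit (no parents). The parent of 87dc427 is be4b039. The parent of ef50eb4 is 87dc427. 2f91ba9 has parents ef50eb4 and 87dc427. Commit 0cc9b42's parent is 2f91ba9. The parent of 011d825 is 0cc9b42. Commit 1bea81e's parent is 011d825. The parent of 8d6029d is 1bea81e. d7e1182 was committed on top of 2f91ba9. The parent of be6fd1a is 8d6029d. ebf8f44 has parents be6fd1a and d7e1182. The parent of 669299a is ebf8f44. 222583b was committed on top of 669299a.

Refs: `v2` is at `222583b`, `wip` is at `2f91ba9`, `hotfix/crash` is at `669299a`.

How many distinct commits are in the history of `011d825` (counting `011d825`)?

Walking parent pointers from 011d825: reachable set = {011d825, 0cc9b42, 2f91ba9, 87dc427, be4b039, ef50eb4}.
That is 6 commits.

6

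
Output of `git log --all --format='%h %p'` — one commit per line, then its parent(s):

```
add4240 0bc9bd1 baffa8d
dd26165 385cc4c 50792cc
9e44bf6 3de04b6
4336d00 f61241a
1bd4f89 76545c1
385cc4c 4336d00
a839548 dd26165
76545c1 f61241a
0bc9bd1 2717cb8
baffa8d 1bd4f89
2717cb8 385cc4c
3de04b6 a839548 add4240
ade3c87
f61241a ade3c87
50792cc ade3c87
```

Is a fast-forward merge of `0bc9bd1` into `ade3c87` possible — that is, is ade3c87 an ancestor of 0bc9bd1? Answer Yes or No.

A fast-forward from ade3c87 to 0bc9bd1 is possible iff ade3c87 is an ancestor of 0bc9bd1.
Ancestors of 0bc9bd1: {0bc9bd1, 2717cb8, 385cc4c, 4336d00, ade3c87, f61241a}.
ade3c87 is among them, so fast-forward is possible.

Yes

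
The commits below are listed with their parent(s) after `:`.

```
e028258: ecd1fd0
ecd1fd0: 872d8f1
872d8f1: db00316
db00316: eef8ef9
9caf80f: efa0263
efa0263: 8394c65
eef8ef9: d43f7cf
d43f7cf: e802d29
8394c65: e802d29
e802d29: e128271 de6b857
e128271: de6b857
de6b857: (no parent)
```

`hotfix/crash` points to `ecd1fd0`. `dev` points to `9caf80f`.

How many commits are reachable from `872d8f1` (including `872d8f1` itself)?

Walking parent pointers from 872d8f1: reachable set = {872d8f1, d43f7cf, db00316, de6b857, e128271, e802d29, eef8ef9}.
That is 7 commits.

7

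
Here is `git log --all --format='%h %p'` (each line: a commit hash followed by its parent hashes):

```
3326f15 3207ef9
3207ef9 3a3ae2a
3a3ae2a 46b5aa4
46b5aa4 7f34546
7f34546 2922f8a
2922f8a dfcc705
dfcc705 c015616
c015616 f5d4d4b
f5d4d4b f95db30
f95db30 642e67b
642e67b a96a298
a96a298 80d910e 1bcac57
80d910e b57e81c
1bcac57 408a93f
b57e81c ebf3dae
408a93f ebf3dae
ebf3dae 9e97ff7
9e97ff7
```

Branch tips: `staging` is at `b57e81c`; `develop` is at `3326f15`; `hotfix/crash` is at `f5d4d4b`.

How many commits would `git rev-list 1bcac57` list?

Walking parent pointers from 1bcac57: reachable set = {1bcac57, 408a93f, 9e97ff7, ebf3dae}.
That is 4 commits.

4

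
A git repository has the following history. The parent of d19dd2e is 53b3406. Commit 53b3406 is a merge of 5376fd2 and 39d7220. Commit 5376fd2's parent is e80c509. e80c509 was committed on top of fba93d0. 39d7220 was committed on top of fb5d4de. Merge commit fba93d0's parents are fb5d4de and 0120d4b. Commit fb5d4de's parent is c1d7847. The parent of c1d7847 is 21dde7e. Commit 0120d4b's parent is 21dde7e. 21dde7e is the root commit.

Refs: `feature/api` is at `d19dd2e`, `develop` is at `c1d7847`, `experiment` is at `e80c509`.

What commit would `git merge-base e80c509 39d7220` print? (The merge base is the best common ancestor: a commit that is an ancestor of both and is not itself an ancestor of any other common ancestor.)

fb5d4de

Ancestors of e80c509: {0120d4b, 21dde7e, c1d7847, e80c509, fb5d4de, fba93d0}.
Ancestors of 39d7220: {21dde7e, 39d7220, c1d7847, fb5d4de}.
Common ancestors: {21dde7e, c1d7847, fb5d4de}.
Among these, fb5d4de is not an ancestor of any other common ancestor — it is the merge base.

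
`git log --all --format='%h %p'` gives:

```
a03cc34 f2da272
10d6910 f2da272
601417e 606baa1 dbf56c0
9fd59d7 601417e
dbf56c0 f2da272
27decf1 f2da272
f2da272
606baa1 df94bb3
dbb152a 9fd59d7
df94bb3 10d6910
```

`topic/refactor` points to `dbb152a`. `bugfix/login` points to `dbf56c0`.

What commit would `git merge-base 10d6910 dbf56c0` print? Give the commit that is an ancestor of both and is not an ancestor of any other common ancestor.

Ancestors of 10d6910: {10d6910, f2da272}.
Ancestors of dbf56c0: {dbf56c0, f2da272}.
Common ancestors: {f2da272}.
The only common ancestor is f2da272, so it is the merge base.

f2da272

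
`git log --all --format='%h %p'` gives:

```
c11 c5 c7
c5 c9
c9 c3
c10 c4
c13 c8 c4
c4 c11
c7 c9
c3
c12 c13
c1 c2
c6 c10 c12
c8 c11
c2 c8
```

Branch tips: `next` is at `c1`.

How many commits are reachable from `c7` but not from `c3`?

Reachable from c7: {c3, c7, c9}.
Reachable from c3: {c3}.
In c7's history but not c3's: {c7, c9} — 2 commits.

2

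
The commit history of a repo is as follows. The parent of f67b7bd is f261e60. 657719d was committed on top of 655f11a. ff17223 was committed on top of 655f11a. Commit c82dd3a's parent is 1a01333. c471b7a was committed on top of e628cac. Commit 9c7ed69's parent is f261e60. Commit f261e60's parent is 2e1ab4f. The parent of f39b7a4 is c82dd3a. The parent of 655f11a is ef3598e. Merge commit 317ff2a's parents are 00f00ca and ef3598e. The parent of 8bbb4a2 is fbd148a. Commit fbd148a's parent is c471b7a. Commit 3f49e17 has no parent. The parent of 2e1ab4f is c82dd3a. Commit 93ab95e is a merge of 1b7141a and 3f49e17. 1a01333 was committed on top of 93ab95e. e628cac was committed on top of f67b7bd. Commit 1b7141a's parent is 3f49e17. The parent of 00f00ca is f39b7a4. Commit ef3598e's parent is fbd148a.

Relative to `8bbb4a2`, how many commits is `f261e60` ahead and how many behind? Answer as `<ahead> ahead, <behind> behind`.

Reachable from f261e60: {1a01333, 1b7141a, 2e1ab4f, 3f49e17, 93ab95e, c82dd3a, f261e60}.
Reachable from 8bbb4a2: {1a01333, 1b7141a, 2e1ab4f, 3f49e17, 8bbb4a2, 93ab95e, c471b7a, c82dd3a, e628cac, f261e60, f67b7bd, fbd148a}.
Only in f261e60's history (ahead): {} — 0.
Only in 8bbb4a2's history (behind): {8bbb4a2, c471b7a, e628cac, f67b7bd, fbd148a} — 5.

0 ahead, 5 behind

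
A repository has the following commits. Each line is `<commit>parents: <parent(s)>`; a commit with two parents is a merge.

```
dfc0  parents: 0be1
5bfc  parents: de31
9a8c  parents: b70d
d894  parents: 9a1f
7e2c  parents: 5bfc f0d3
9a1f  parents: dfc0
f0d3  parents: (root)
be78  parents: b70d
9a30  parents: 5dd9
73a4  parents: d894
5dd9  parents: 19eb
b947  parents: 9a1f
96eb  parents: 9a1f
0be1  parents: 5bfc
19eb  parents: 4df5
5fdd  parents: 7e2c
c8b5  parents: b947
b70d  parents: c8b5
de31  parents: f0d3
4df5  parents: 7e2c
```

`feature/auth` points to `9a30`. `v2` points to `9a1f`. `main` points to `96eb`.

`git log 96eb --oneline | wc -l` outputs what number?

Walking parent pointers from 96eb: reachable set = {0be1, 5bfc, 96eb, 9a1f, de31, dfc0, f0d3}.
That is 7 commits.

7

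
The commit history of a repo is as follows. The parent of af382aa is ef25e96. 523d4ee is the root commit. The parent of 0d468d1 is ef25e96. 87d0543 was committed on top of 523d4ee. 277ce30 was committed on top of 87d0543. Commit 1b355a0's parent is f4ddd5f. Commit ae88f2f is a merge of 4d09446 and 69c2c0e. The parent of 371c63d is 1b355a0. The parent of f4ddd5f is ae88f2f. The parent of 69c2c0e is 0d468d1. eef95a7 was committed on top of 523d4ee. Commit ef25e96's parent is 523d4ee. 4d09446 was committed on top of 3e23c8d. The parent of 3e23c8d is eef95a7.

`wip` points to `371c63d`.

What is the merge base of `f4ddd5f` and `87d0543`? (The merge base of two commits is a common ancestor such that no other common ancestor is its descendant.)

Ancestors of f4ddd5f: {0d468d1, 3e23c8d, 4d09446, 523d4ee, 69c2c0e, ae88f2f, eef95a7, ef25e96, f4ddd5f}.
Ancestors of 87d0543: {523d4ee, 87d0543}.
Common ancestors: {523d4ee}.
The only common ancestor is 523d4ee, so it is the merge base.

523d4ee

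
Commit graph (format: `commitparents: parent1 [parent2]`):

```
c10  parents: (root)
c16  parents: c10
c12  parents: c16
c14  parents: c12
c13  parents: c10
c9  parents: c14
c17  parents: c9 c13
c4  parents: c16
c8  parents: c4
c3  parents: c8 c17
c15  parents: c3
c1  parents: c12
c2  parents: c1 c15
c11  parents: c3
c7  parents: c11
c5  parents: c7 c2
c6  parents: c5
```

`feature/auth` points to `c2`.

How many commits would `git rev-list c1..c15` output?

Reachable from c15: {c10, c12, c13, c14, c15, c16, c17, c3, c4, c8, c9}.
Reachable from c1: {c1, c10, c12, c16}.
In c15's history but not c1's: {c13, c14, c15, c17, c3, c4, c8, c9} — 8 commits.

8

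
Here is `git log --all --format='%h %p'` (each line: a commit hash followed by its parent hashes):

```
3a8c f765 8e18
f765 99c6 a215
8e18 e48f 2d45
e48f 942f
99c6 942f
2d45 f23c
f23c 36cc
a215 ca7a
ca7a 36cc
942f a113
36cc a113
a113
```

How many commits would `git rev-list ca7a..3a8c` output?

9

Reachable from 3a8c: {2d45, 36cc, 3a8c, 8e18, 942f, 99c6, a113, a215, ca7a, e48f, f23c, f765}.
Reachable from ca7a: {36cc, a113, ca7a}.
In 3a8c's history but not ca7a's: {2d45, 3a8c, 8e18, 942f, 99c6, a215, e48f, f23c, f765} — 9 commits.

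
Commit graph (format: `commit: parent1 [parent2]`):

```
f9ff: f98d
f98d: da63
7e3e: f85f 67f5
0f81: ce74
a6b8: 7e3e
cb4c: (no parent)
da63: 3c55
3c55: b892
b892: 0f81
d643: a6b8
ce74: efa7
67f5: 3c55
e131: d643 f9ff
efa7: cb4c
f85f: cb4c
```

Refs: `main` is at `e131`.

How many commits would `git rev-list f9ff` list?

9

Walking parent pointers from f9ff: reachable set = {0f81, 3c55, b892, cb4c, ce74, da63, efa7, f98d, f9ff}.
That is 9 commits.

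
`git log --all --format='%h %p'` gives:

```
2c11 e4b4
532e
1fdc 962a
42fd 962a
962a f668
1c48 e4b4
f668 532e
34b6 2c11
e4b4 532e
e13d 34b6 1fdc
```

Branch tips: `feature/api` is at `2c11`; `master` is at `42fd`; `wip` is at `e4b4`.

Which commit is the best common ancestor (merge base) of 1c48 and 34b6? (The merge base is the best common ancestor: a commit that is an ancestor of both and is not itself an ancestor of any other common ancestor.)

Ancestors of 1c48: {1c48, 532e, e4b4}.
Ancestors of 34b6: {2c11, 34b6, 532e, e4b4}.
Common ancestors: {532e, e4b4}.
Among these, e4b4 is not an ancestor of any other common ancestor — it is the merge base.

e4b4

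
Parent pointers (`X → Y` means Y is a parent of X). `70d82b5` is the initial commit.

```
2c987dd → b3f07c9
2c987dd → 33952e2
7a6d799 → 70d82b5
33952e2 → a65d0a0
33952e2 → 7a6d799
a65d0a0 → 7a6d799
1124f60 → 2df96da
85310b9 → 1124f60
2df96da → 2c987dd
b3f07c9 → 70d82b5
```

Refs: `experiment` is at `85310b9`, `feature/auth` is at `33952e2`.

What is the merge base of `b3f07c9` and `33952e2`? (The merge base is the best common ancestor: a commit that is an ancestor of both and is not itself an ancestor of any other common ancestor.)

Ancestors of b3f07c9: {70d82b5, b3f07c9}.
Ancestors of 33952e2: {33952e2, 70d82b5, 7a6d799, a65d0a0}.
Common ancestors: {70d82b5}.
The only common ancestor is 70d82b5, so it is the merge base.

70d82b5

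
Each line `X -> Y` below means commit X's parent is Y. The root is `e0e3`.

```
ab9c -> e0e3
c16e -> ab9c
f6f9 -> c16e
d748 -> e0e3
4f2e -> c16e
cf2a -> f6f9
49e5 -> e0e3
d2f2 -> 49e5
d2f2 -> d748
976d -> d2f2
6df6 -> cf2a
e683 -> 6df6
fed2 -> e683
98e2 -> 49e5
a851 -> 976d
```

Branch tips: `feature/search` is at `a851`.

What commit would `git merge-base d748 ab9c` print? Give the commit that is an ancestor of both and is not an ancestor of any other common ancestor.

e0e3

Ancestors of d748: {d748, e0e3}.
Ancestors of ab9c: {ab9c, e0e3}.
Common ancestors: {e0e3}.
The only common ancestor is e0e3, so it is the merge base.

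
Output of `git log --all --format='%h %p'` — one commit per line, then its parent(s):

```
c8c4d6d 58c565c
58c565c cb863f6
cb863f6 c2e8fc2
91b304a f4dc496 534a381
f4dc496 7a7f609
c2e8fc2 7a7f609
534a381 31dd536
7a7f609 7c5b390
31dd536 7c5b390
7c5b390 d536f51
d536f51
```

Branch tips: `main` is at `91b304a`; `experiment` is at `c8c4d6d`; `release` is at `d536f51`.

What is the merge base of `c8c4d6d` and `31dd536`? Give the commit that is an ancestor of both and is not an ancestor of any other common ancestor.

Ancestors of c8c4d6d: {58c565c, 7a7f609, 7c5b390, c2e8fc2, c8c4d6d, cb863f6, d536f51}.
Ancestors of 31dd536: {31dd536, 7c5b390, d536f51}.
Common ancestors: {7c5b390, d536f51}.
Among these, 7c5b390 is not an ancestor of any other common ancestor — it is the merge base.

7c5b390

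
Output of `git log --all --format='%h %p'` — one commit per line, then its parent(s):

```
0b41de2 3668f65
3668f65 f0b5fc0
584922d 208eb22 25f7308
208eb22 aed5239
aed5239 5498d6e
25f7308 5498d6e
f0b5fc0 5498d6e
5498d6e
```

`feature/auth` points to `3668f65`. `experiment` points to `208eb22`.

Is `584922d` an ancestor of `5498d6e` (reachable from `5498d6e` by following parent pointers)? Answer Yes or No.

No

Ancestors of 5498d6e: {5498d6e}.
584922d is not in that set, so it is not an ancestor of 5498d6e.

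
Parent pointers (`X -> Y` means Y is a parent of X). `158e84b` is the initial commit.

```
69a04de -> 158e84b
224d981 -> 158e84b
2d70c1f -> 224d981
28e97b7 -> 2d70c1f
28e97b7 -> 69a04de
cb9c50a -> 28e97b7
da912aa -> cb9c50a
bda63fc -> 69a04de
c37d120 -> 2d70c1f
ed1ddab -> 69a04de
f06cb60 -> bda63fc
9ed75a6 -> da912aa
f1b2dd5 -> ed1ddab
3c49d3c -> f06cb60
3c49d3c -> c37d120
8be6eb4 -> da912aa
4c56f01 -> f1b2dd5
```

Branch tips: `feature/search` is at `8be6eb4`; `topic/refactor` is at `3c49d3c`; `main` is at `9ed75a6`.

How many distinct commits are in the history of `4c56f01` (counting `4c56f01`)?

Walking parent pointers from 4c56f01: reachable set = {158e84b, 4c56f01, 69a04de, ed1ddab, f1b2dd5}.
That is 5 commits.

5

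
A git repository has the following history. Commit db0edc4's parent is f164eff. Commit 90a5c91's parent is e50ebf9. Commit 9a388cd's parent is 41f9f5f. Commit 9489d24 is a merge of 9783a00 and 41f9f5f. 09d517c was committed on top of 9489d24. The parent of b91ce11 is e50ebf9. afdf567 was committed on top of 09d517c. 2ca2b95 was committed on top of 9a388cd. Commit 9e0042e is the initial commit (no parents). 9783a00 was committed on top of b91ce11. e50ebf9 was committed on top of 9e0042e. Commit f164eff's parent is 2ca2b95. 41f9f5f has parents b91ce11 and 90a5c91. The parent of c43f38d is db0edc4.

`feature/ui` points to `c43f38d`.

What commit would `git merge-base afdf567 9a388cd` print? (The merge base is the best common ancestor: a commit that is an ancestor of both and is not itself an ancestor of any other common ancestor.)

Ancestors of afdf567: {09d517c, 41f9f5f, 90a5c91, 9489d24, 9783a00, 9e0042e, afdf567, b91ce11, e50ebf9}.
Ancestors of 9a388cd: {41f9f5f, 90a5c91, 9a388cd, 9e0042e, b91ce11, e50ebf9}.
Common ancestors: {41f9f5f, 90a5c91, 9e0042e, b91ce11, e50ebf9}.
Among these, 41f9f5f is not an ancestor of any other common ancestor — it is the merge base.

41f9f5f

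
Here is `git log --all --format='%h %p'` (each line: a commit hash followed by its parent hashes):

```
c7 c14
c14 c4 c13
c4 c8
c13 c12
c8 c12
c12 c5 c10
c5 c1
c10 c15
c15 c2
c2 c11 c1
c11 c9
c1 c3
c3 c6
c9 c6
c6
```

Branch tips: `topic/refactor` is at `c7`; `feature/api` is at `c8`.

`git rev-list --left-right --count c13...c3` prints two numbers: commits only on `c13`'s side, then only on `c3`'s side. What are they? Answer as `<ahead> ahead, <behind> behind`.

Reachable from c13: {c1, c10, c11, c12, c13, c15, c2, c3, c5, c6, c9}.
Reachable from c3: {c3, c6}.
Only in c13's history (ahead): {c1, c10, c11, c12, c13, c15, c2, c5, c9} — 9.
Only in c3's history (behind): {} — 0.

9 ahead, 0 behind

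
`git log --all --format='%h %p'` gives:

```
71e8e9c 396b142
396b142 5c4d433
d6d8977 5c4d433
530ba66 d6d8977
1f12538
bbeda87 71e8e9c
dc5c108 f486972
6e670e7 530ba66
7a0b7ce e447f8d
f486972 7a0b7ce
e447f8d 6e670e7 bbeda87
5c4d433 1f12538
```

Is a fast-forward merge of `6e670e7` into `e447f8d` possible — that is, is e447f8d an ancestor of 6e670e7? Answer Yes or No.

No

A fast-forward from e447f8d to 6e670e7 is possible iff e447f8d is an ancestor of 6e670e7.
Ancestors of 6e670e7: {1f12538, 530ba66, 5c4d433, 6e670e7, d6d8977}.
e447f8d is not among them, so fast-forward is not possible.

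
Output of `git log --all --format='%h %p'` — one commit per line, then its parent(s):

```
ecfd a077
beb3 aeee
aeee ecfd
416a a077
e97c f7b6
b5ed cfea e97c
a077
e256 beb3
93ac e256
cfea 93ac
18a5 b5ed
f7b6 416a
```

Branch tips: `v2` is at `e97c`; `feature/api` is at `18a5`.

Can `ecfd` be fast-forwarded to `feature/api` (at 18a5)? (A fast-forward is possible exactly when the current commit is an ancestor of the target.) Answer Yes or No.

Yes

A fast-forward from ecfd to 18a5 is possible iff ecfd is an ancestor of 18a5.
Ancestors of 18a5: {18a5, 416a, 93ac, a077, aeee, b5ed, beb3, cfea, e256, e97c, ecfd, f7b6}.
ecfd is among them, so fast-forward is possible.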